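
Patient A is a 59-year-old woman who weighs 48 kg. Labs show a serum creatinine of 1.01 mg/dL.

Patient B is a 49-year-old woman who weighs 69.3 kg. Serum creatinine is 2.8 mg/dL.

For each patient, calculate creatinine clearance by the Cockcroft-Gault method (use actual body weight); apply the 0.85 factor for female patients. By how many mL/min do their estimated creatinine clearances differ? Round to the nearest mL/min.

19 mL/min

Patient A: CrCl = (140 − 59) × 48 / (72 × 1.01) × 0.85 = 3888.0 / 72.72 × 0.85 ≈ 45.4 mL/min
Patient B: CrCl = (140 − 49) × 69.3 / (72 × 2.8) × 0.85 = 6306.3 / 201.60 × 0.85 ≈ 26.6 mL/min
|45.4 − 26.6| = 18.8 mL/min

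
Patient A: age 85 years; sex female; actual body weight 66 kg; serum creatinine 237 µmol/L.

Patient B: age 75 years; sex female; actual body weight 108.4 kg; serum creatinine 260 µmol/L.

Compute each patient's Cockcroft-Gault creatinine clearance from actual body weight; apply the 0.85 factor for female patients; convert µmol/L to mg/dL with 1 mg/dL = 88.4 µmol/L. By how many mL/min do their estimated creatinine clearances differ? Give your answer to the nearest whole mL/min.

Patient A: SCr = 237 / 88.4 = 2.681 mg/dL
Patient A: CrCl = (140 − 85) × 66 / (72 × 2.681) × 0.85 = 3630.0 / 193.03 × 0.85 ≈ 16.0 mL/min
Patient B: SCr = 260 / 88.4 = 2.941 mg/dL
Patient B: CrCl = (140 − 75) × 108.4 / (72 × 2.941) × 0.85 = 7046.0 / 211.75 × 0.85 ≈ 28.3 mL/min
|16.0 − 28.3| = 12.3 mL/min

12 mL/min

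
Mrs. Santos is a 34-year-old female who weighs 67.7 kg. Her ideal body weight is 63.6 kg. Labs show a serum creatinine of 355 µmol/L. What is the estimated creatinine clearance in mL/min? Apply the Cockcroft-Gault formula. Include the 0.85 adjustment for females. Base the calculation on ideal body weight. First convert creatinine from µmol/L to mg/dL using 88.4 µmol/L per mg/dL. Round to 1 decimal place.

19.8 mL/min

SCr = 355 / 88.4 = 4.016 mg/dL
CrCl = (140 − 34) × 63.6 / (72 × 4.016) × 0.85 = 6741.6 / 289.15 × 0.85 ≈ 19.8 mL/min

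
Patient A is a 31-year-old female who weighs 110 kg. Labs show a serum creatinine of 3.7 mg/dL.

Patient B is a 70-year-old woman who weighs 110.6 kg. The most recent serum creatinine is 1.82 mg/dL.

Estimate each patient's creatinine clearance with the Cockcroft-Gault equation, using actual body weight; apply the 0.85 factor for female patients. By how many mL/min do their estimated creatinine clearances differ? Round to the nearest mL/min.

Patient A: CrCl = (140 − 31) × 110 / (72 × 3.7) × 0.85 = 11990.0 / 266.40 × 0.85 ≈ 38.3 mL/min
Patient B: CrCl = (140 − 70) × 110.6 / (72 × 1.82) × 0.85 = 7742.0 / 131.04 × 0.85 ≈ 50.2 mL/min
|38.3 − 50.2| = 11.9 mL/min

12 mL/min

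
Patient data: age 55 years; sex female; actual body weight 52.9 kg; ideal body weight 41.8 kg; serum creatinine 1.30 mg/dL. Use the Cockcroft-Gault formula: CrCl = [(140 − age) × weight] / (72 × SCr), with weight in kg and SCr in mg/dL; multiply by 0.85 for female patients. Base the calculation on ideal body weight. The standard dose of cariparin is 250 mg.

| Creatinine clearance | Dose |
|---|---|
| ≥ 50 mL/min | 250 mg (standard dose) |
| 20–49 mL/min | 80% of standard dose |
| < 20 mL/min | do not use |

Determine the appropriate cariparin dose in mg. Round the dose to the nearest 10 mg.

CrCl = (140 − 55) × 41.8 / (72 × 1.3) × 0.85 = 3553.0 / 93.60 × 0.85 ≈ 32.3 mL/min
CrCl ≈ 32 mL/min → bracket 20–49 mL/min.
80% of 250 mg = 200 mg

200 mg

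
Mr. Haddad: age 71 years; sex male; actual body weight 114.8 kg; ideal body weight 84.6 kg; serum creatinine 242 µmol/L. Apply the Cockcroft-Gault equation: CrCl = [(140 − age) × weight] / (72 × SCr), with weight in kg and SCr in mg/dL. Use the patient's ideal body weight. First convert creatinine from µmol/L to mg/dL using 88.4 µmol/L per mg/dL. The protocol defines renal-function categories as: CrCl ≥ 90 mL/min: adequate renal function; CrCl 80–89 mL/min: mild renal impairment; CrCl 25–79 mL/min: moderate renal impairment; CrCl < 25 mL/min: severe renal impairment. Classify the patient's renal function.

SCr = 242 / 88.4 = 2.738 mg/dL
CrCl = (140 − 71) × 84.6 / (72 × 2.738) = 5837.4 / 197.14 ≈ 29.6 mL/min
30 mL/min falls in the 'moderate renal impairment' range.

moderate renal impairment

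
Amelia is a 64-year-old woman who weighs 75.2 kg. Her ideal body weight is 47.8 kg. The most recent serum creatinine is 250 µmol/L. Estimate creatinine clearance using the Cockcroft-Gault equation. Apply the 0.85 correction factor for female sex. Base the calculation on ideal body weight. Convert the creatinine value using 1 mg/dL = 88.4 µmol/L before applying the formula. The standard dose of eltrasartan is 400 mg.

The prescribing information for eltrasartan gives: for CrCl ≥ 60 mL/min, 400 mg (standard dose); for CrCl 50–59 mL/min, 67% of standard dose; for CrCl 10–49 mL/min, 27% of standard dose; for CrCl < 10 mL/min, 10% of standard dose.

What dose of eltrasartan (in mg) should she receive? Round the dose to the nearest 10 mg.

SCr = 250 / 88.4 = 2.828 mg/dL
CrCl = (140 − 64) × 47.8 / (72 × 2.828) × 0.85 = 3632.8 / 203.62 × 0.85 ≈ 15.2 mL/min
CrCl ≈ 15 mL/min → bracket 10–49 mL/min.
27% of 400 mg = 108 mg → 110 mg

110 mg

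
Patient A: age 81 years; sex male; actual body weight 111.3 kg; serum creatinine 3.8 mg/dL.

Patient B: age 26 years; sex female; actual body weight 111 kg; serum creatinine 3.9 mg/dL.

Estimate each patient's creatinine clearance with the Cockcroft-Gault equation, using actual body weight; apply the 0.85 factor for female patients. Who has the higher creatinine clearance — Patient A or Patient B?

Patient B

Patient A: CrCl = (140 − 81) × 111.3 / (72 × 3.8) = 6566.7 / 273.60 ≈ 24.0 mL/min
Patient B: CrCl = (140 − 26) × 111 / (72 × 3.9) × 0.85 = 12654.0 / 280.80 × 0.85 ≈ 38.3 mL/min
24.0 vs 38.3 mL/min → Patient B is higher.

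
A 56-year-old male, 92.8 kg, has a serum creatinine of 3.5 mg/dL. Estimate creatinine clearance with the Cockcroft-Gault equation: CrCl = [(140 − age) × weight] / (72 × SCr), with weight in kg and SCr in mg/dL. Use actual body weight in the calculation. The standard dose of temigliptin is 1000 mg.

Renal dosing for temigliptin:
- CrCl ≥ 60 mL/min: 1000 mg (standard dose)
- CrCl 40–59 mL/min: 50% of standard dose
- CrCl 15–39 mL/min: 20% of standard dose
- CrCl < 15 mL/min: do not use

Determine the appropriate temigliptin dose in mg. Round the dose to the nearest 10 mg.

200 mg

CrCl = (140 − 56) × 92.8 / (72 × 3.5) = 7795.2 / 252.00 ≈ 30.9 mL/min
CrCl ≈ 31 mL/min → bracket 15–39 mL/min.
20% of 1000 mg = 200 mg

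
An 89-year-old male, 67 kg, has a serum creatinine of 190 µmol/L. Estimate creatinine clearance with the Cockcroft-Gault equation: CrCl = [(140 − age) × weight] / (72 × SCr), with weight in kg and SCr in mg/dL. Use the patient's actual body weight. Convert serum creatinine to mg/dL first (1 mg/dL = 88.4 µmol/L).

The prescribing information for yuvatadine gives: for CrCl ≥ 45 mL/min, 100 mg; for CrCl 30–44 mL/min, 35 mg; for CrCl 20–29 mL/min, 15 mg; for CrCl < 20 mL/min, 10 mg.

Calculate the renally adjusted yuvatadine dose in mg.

SCr = 190 / 88.4 = 2.149 mg/dL
CrCl = (140 − 89) × 67 / (72 × 2.149) = 3417.0 / 154.73 ≈ 22.1 mL/min
CrCl ≈ 22 mL/min → bracket 20–29 mL/min.
Dose for this bracket: 15 mg.

15 mg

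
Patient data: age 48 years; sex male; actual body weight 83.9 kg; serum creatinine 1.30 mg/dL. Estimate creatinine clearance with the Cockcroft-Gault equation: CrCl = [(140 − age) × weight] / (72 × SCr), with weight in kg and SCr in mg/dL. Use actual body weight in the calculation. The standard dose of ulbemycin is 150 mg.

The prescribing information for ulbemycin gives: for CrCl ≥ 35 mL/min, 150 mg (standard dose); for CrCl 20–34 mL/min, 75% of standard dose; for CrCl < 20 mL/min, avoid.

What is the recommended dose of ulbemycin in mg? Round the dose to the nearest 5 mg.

150 mg

CrCl = (140 − 48) × 83.9 / (72 × 1.3) = 7718.8 / 93.60 ≈ 82.5 mL/min
CrCl ≈ 82 mL/min → bracket ≥ 35 mL/min.
100% of 150 mg = 150 mg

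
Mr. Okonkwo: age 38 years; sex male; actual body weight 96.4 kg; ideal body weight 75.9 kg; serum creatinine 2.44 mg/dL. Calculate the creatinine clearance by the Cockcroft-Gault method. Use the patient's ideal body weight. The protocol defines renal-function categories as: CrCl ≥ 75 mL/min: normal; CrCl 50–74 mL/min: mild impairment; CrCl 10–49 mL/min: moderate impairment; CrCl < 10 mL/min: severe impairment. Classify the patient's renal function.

moderate impairment

CrCl = (140 − 38) × 75.9 / (72 × 2.44) = 7741.8 / 175.68 ≈ 44.1 mL/min
44 mL/min falls in the 'moderate impairment' range.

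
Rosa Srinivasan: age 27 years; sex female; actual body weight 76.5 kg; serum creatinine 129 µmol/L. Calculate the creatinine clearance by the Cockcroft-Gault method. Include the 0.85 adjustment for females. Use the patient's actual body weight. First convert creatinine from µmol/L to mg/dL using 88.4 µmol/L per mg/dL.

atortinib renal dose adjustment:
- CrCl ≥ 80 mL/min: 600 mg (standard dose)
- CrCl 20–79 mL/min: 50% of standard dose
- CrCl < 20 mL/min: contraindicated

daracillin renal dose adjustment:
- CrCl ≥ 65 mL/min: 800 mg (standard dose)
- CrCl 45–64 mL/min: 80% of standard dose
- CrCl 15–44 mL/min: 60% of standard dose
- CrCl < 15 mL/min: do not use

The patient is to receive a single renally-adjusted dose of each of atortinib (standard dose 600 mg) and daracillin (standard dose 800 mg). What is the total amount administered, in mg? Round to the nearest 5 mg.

SCr = 129 / 88.4 = 1.459 mg/dL
CrCl = (140 − 27) × 76.5 / (72 × 1.459) × 0.85 = 8644.5 / 105.05 × 0.85 ≈ 69.9 mL/min
CrCl ≈ 70 mL/min.
atortinib: 20–79 mL/min → 50% of 600 mg = 300 mg.
daracillin: ≥ 65 mL/min → 100% of 800 mg = 800 mg.
Total = 300 + 800 = 1100 mg.

1100 mg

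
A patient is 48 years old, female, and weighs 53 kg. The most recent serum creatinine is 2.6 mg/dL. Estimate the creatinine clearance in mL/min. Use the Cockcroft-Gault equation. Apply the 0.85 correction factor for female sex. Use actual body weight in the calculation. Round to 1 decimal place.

22.1 mL/min

CrCl = (140 − 48) × 53 / (72 × 2.6) × 0.85 = 4876.0 / 187.20 × 0.85 ≈ 22.1 mL/min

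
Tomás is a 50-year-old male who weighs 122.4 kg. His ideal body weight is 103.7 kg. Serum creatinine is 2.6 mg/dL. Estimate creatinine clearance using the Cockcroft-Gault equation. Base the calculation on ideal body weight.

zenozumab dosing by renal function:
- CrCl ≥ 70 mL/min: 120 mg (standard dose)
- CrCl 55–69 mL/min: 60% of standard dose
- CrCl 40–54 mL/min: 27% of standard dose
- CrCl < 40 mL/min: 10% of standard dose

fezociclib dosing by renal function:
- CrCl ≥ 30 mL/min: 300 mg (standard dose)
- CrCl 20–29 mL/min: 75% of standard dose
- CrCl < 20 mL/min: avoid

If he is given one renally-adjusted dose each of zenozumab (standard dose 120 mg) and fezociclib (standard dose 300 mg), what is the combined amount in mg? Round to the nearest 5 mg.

330 mg

CrCl = (140 − 50) × 103.7 / (72 × 2.6) = 9333.0 / 187.20 ≈ 49.9 mL/min
CrCl ≈ 50 mL/min.
zenozumab: 40–54 mL/min → 27% of 120 mg = 32.4 mg.
fezociclib: ≥ 30 mL/min → 100% of 300 mg = 300 mg.
Total = 32.4 + 300 = 332.4 mg.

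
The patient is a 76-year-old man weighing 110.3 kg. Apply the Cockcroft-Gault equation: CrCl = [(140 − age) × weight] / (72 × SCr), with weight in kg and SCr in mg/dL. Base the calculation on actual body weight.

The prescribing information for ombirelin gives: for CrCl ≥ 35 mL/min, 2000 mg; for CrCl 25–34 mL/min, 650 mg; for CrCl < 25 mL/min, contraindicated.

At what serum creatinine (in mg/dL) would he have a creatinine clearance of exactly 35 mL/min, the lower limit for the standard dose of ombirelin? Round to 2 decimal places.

2.80 mg/dL

Standard dose requires CrCl ≥ 35 mL/min.
Set (140 − 76) × 110.3 / (72 × SCr) = 35
SCr = (140 − 76) × 110.3 / (72 × 35) = 2.801 mg/dL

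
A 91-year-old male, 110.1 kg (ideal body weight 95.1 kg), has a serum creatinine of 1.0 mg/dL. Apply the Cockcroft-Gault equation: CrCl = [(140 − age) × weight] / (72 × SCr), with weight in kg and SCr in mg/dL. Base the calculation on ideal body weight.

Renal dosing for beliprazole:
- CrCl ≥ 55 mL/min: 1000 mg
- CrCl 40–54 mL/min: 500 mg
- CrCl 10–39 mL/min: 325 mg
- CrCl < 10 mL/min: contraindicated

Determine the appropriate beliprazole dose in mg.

CrCl = (140 − 91) × 95.1 / (72 × 1) = 4659.9 / 72.00 ≈ 64.7 mL/min
CrCl ≈ 65 mL/min → bracket ≥ 55 mL/min.
Dose for this bracket: 1000 mg.

1000 mg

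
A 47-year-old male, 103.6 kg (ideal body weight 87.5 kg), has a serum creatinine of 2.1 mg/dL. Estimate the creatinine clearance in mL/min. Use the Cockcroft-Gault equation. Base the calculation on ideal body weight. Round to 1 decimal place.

53.8 mL/min

CrCl = (140 − 47) × 87.5 / (72 × 2.1) = 8137.5 / 151.20 ≈ 53.8 mL/min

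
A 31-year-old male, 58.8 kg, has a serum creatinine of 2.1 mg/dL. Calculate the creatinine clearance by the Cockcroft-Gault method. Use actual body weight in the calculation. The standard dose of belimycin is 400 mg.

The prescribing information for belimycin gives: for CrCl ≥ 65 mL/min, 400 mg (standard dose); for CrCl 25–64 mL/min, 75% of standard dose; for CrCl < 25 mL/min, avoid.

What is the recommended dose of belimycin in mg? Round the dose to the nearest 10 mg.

300 mg

CrCl = (140 − 31) × 58.8 / (72 × 2.1) = 6409.2 / 151.20 ≈ 42.4 mL/min
CrCl ≈ 42 mL/min → bracket 25–64 mL/min.
75% of 400 mg = 300 mg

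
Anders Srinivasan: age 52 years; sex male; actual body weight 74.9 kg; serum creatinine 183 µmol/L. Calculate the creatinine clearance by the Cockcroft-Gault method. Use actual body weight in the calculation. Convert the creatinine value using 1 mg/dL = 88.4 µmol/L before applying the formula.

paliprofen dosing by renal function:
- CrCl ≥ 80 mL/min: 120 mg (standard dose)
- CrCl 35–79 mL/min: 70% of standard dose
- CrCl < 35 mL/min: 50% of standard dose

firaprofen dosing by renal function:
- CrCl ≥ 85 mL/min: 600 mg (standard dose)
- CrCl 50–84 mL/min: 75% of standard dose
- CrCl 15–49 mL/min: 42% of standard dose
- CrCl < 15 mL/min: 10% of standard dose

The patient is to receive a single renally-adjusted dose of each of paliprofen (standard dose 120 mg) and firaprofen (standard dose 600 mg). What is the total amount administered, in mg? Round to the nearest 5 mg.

335 mg

SCr = 183 / 88.4 = 2.07 mg/dL
CrCl = (140 − 52) × 74.9 / (72 × 2.07) = 6591.2 / 149.04 ≈ 44.2 mL/min
CrCl ≈ 44 mL/min.
paliprofen: 35–79 mL/min → 70% of 120 mg = 84 mg.
firaprofen: 15–49 mL/min → 42% of 600 mg = 252 mg.
Total = 84 + 252 = 336 mg.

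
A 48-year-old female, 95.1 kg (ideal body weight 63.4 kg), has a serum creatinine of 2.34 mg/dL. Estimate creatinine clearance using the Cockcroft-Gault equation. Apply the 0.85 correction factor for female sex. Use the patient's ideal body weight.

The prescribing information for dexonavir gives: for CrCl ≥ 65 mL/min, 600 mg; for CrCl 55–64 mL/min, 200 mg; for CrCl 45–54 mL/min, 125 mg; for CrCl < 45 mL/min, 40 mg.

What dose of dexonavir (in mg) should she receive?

40 mg

CrCl = (140 − 48) × 63.4 / (72 × 2.34) × 0.85 = 5832.8 / 168.48 × 0.85 ≈ 29.4 mL/min
CrCl ≈ 29 mL/min → bracket < 45 mL/min.
Dose for this bracket: 40 mg.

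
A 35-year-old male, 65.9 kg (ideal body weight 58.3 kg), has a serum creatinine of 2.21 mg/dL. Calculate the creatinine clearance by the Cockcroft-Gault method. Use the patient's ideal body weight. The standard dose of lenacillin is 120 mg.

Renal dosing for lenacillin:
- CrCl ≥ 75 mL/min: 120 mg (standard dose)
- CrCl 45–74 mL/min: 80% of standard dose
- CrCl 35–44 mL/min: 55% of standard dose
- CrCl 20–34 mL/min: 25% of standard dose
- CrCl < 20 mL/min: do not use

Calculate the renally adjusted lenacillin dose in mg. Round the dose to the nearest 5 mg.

65 mg

CrCl = (140 − 35) × 58.3 / (72 × 2.21) = 6121.5 / 159.12 ≈ 38.5 mL/min
CrCl ≈ 38 mL/min → bracket 35–44 mL/min.
55% of 120 mg = 66 mg → 65 mg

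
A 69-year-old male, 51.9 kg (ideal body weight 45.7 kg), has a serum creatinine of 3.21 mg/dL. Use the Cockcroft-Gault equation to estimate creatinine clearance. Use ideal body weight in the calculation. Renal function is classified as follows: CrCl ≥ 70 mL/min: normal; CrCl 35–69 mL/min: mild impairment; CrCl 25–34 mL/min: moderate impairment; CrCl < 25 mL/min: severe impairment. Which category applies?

severe impairment

CrCl = (140 − 69) × 45.7 / (72 × 3.21) = 3244.7 / 231.12 ≈ 14.0 mL/min
14 mL/min falls in the 'severe impairment' range.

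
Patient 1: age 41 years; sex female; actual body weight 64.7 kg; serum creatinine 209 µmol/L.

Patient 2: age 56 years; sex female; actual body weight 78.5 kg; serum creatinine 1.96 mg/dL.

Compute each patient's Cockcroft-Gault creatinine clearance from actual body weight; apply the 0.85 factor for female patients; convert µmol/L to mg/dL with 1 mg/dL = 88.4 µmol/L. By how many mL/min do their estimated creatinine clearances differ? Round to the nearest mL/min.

8 mL/min

Patient 1: SCr = 209 / 88.4 = 2.364 mg/dL
Patient 1: CrCl = (140 − 41) × 64.7 / (72 × 2.364) × 0.85 = 6405.3 / 170.21 × 0.85 ≈ 32.0 mL/min
Patient 2: CrCl = (140 − 56) × 78.5 / (72 × 1.96) × 0.85 = 6594.0 / 141.12 × 0.85 ≈ 39.7 mL/min
|32.0 − 39.7| = 7.7 mL/min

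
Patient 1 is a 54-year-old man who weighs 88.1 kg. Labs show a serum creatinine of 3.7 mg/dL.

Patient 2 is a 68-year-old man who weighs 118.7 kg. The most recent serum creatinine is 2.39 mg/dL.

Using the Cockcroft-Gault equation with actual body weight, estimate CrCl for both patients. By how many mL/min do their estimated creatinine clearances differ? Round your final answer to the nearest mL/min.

Patient 1: CrCl = (140 − 54) × 88.1 / (72 × 3.7) = 7576.6 / 266.40 ≈ 28.4 mL/min
Patient 2: CrCl = (140 − 68) × 118.7 / (72 × 2.39) = 8546.4 / 172.08 ≈ 49.7 mL/min
|28.4 − 49.7| = 21.3 mL/min

21 mL/min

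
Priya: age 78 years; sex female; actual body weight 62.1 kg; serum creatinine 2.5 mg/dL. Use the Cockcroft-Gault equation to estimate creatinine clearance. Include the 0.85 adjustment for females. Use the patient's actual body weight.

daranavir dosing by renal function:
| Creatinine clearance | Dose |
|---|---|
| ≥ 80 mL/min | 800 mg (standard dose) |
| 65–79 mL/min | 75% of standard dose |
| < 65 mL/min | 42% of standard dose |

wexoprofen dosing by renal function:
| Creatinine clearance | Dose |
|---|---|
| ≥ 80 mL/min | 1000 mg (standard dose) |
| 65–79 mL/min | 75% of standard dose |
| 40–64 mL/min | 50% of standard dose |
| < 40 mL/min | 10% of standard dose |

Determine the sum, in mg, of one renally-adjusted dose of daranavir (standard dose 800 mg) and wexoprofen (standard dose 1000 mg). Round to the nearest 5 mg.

435 mg

CrCl = (140 − 78) × 62.1 / (72 × 2.5) × 0.85 = 3850.2 / 180.00 × 0.85 ≈ 18.2 mL/min
CrCl ≈ 18 mL/min.
daranavir: < 65 mL/min → 42% of 800 mg = 336 mg.
wexoprofen: < 40 mL/min → 10% of 1000 mg = 100 mg.
Total = 336 + 100 = 436 mg.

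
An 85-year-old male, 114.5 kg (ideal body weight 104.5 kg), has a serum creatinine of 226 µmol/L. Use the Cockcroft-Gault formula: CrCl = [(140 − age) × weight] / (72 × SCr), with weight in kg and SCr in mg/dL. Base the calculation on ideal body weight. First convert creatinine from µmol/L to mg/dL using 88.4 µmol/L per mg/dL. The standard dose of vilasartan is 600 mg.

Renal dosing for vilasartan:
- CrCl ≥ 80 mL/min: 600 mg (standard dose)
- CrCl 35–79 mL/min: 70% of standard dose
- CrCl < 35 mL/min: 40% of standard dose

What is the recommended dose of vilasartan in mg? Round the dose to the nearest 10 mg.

SCr = 226 / 88.4 = 2.557 mg/dL
CrCl = (140 − 85) × 104.5 / (72 × 2.557) = 5747.5 / 184.10 ≈ 31.2 mL/min
CrCl ≈ 31 mL/min → bracket < 35 mL/min.
40% of 600 mg = 240 mg

240 mg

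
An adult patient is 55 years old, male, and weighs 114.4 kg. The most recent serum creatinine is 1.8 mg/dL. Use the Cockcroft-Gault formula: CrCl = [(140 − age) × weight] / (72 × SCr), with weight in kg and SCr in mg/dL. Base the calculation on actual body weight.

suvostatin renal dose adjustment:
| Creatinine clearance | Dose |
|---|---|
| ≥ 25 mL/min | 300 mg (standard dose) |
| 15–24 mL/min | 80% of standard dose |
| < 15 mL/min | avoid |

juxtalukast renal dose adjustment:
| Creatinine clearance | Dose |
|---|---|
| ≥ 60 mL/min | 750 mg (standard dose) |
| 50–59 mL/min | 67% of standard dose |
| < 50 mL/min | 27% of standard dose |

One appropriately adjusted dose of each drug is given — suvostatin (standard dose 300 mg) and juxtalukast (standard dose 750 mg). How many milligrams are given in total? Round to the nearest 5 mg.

CrCl = (140 − 55) × 114.4 / (72 × 1.8) = 9724.0 / 129.60 ≈ 75.0 mL/min
CrCl ≈ 75 mL/min.
suvostatin: ≥ 25 mL/min → 100% of 300 mg = 300 mg.
juxtalukast: ≥ 60 mL/min → 100% of 750 mg = 750 mg.
Total = 300 + 750 = 1050 mg.

1050 mg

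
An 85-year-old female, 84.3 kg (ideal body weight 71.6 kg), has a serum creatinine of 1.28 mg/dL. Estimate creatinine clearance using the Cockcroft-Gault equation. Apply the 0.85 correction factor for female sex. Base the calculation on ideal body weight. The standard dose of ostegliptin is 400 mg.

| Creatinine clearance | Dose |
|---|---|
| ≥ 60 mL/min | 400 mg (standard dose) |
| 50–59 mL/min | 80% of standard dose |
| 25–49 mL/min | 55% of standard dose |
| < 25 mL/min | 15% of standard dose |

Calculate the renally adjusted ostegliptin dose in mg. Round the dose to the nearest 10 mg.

CrCl = (140 − 85) × 71.6 / (72 × 1.28) × 0.85 = 3938.0 / 92.16 × 0.85 ≈ 36.3 mL/min
CrCl ≈ 36 mL/min → bracket 25–49 mL/min.
55% of 400 mg = 220 mg

220 mg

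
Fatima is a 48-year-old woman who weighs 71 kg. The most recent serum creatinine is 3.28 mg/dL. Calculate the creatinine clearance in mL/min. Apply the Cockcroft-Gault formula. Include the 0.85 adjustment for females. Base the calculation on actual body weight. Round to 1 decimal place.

CrCl = (140 − 48) × 71 / (72 × 3.28) × 0.85 = 6532.0 / 236.16 × 0.85 ≈ 23.5 mL/min

23.5 mL/min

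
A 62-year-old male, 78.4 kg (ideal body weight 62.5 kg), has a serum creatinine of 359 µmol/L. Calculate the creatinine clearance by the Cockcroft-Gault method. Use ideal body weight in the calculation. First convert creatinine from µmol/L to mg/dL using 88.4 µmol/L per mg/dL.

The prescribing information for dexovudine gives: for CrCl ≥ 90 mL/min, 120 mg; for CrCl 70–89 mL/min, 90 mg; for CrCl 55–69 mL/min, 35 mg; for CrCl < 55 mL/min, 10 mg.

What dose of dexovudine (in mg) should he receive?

SCr = 359 / 88.4 = 4.061 mg/dL
CrCl = (140 − 62) × 62.5 / (72 × 4.061) = 4875.0 / 292.39 ≈ 16.7 mL/min
CrCl ≈ 17 mL/min → bracket < 55 mL/min.
Dose for this bracket: 10 mg.

10 mg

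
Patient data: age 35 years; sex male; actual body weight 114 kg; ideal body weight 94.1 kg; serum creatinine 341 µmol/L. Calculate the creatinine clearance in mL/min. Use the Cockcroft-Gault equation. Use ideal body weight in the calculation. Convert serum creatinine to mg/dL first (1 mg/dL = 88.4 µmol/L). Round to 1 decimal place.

35.6 mL/min

SCr = 341 / 88.4 = 3.857 mg/dL
CrCl = (140 − 35) × 94.1 / (72 × 3.857) = 9880.5 / 277.70 ≈ 35.6 mL/min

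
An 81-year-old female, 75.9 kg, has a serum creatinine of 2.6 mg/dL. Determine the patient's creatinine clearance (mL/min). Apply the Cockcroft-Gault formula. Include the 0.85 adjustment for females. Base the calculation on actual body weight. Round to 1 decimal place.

20.3 mL/min

CrCl = (140 − 81) × 75.9 / (72 × 2.6) × 0.85 = 4478.1 / 187.20 × 0.85 ≈ 20.3 mL/min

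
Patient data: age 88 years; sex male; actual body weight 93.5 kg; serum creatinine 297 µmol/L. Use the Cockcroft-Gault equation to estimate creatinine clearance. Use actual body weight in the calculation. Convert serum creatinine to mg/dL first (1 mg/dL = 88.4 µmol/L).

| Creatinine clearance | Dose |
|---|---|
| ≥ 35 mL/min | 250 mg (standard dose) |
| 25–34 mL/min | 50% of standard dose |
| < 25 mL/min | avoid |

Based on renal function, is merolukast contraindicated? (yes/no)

yes

SCr = 297 / 88.4 = 3.36 mg/dL
CrCl = (140 − 88) × 93.5 / (72 × 3.36) = 4862.0 / 241.92 ≈ 20.1 mL/min
CrCl ≈ 20 mL/min, which is < 25 mL/min.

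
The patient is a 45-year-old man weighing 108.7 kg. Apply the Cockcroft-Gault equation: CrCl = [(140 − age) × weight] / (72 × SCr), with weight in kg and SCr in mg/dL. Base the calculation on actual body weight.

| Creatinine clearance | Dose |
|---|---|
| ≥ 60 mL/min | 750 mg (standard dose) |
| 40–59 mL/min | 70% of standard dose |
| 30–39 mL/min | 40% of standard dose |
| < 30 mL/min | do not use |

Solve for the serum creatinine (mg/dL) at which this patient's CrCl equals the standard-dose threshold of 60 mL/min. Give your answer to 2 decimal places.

2.39 mg/dL

Standard dose requires CrCl ≥ 60 mL/min.
Set (140 − 45) × 108.7 / (72 × SCr) = 60
SCr = (140 − 45) × 108.7 / (72 × 60) = 2.390 mg/dL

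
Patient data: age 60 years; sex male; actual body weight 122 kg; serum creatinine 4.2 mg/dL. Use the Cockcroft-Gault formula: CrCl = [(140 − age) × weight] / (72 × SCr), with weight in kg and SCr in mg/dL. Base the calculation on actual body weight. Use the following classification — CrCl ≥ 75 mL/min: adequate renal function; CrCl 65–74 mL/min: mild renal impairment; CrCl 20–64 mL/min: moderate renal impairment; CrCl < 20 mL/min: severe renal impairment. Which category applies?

CrCl = (140 − 60) × 122 / (72 × 4.2) = 9760.0 / 302.40 ≈ 32.3 mL/min
32 mL/min falls in the 'moderate renal impairment' range.

moderate renal impairment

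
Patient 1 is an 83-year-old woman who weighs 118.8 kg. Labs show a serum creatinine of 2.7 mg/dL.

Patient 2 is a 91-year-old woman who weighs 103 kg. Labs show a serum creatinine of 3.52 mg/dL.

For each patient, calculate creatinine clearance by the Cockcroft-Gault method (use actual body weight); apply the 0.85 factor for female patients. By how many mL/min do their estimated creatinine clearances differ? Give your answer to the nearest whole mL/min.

13 mL/min

Patient 1: CrCl = (140 − 83) × 118.8 / (72 × 2.7) × 0.85 = 6771.6 / 194.40 × 0.85 ≈ 29.6 mL/min
Patient 2: CrCl = (140 − 91) × 103 / (72 × 3.52) × 0.85 = 5047.0 / 253.44 × 0.85 ≈ 16.9 mL/min
|29.6 − 16.9| = 12.7 mL/min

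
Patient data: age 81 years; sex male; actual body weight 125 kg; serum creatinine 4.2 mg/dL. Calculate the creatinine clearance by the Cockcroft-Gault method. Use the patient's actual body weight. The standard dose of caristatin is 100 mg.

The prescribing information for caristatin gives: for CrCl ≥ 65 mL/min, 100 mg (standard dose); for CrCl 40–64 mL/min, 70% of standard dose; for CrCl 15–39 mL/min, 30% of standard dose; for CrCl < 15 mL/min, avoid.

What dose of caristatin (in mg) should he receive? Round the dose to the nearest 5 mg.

CrCl = (140 − 81) × 125 / (72 × 4.2) = 7375.0 / 302.40 ≈ 24.4 mL/min
CrCl ≈ 24 mL/min → bracket 15–39 mL/min.
30% of 100 mg = 30 mg

30 mg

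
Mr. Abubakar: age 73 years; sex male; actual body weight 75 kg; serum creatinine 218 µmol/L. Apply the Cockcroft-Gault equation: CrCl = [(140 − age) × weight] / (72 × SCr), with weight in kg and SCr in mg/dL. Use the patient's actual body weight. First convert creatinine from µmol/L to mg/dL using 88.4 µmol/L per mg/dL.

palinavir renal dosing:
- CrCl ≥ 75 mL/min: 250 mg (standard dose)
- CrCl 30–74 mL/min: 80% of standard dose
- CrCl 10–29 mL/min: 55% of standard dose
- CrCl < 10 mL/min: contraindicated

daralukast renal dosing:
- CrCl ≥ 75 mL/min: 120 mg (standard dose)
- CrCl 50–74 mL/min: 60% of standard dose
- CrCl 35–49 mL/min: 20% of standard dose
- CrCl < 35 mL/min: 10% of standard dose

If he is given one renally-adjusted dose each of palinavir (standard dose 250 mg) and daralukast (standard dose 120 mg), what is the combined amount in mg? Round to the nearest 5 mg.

150 mg

SCr = 218 / 88.4 = 2.466 mg/dL
CrCl = (140 − 73) × 75 / (72 × 2.466) = 5025.0 / 177.55 ≈ 28.3 mL/min
CrCl ≈ 28 mL/min.
palinavir: 10–29 mL/min → 55% of 250 mg = 137.5 mg.
daralukast: < 35 mL/min → 10% of 120 mg = 12 mg.
Total = 137.5 + 12 = 149.5 mg.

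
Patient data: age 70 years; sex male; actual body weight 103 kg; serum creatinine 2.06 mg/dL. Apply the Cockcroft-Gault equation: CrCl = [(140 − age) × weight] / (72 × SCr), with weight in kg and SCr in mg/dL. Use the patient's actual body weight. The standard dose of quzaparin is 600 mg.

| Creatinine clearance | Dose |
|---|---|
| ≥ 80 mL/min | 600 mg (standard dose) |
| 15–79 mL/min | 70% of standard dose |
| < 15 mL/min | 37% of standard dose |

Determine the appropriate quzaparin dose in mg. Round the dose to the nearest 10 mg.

CrCl = (140 − 70) × 103 / (72 × 2.06) = 7210.0 / 148.32 ≈ 48.6 mL/min
CrCl ≈ 49 mL/min → bracket 15–79 mL/min.
70% of 600 mg = 420 mg

420 mg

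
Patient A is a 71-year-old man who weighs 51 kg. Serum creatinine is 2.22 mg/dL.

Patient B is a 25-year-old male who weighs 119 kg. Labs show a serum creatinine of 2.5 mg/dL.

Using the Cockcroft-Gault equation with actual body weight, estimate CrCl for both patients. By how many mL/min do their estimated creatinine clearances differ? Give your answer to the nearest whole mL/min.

54 mL/min

Patient A: CrCl = (140 − 71) × 51 / (72 × 2.22) = 3519.0 / 159.84 ≈ 22.0 mL/min
Patient B: CrCl = (140 − 25) × 119 / (72 × 2.5) = 13685.0 / 180.00 ≈ 76.0 mL/min
|22.0 − 76.0| = 54.0 mL/min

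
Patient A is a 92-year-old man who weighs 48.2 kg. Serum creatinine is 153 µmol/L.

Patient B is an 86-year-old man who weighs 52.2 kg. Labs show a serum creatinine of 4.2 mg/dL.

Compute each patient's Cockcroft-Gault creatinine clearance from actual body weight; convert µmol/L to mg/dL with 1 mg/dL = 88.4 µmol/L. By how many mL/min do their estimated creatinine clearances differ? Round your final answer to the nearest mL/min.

Patient A: SCr = 153 / 88.4 = 1.731 mg/dL
Patient A: CrCl = (140 − 92) × 48.2 / (72 × 1.731) = 2313.6 / 124.63 ≈ 18.6 mL/min
Patient B: CrCl = (140 − 86) × 52.2 / (72 × 4.2) = 2818.8 / 302.40 ≈ 9.3 mL/min
|18.6 − 9.3| = 9.3 mL/min

9 mL/min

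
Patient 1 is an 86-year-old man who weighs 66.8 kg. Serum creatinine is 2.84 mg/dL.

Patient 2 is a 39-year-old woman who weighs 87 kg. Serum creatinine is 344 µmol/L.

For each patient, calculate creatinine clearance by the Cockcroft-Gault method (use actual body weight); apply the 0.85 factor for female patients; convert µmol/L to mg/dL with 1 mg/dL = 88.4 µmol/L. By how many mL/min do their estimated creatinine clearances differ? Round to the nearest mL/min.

Patient 1: CrCl = (140 − 86) × 66.8 / (72 × 2.84) = 3607.2 / 204.48 ≈ 17.6 mL/min
Patient 2: SCr = 344 / 88.4 = 3.891 mg/dL
Patient 2: CrCl = (140 − 39) × 87 / (72 × 3.891) × 0.85 = 8787.0 / 280.15 × 0.85 ≈ 26.7 mL/min
|17.6 − 26.7| = 9.1 mL/min

9 mL/min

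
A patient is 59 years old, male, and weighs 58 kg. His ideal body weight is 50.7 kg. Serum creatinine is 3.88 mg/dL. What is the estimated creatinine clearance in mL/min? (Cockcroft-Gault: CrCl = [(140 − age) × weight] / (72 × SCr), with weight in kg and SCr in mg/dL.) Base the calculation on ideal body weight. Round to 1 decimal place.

CrCl = (140 − 59) × 50.7 / (72 × 3.88) = 4106.7 / 279.36 ≈ 14.7 mL/min

14.7 mL/min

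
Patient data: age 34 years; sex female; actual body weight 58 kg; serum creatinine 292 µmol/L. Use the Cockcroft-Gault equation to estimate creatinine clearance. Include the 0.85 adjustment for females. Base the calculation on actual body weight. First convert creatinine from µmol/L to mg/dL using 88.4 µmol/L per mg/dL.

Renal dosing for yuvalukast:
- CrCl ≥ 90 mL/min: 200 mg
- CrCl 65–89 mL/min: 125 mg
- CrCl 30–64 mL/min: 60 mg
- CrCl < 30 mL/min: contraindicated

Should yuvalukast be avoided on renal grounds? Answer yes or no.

yes

SCr = 292 / 88.4 = 3.303 mg/dL
CrCl = (140 − 34) × 58 / (72 × 3.303) × 0.85 = 6148.0 / 237.82 × 0.85 ≈ 22.0 mL/min
CrCl ≈ 22 mL/min, which is < 30 mL/min.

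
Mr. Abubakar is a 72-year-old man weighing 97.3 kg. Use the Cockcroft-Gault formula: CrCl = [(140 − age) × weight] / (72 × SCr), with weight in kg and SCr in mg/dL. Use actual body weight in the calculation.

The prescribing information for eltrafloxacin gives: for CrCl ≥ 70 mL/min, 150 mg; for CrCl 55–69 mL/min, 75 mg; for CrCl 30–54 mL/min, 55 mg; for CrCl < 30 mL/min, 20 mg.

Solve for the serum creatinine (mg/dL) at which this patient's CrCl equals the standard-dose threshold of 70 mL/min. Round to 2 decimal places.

1.31 mg/dL

Standard dose requires CrCl ≥ 70 mL/min.
Set (140 − 72) × 97.3 / (72 × SCr) = 70
SCr = (140 − 72) × 97.3 / (72 × 70) = 1.313 mg/dL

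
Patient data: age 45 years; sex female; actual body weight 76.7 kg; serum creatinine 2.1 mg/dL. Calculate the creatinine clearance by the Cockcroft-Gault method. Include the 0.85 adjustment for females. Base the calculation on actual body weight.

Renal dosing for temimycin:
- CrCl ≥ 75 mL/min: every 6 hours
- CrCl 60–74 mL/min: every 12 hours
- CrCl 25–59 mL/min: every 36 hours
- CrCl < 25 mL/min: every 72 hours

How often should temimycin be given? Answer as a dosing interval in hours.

every 36 hours

CrCl = (140 − 45) × 76.7 / (72 × 2.1) × 0.85 = 7286.5 / 151.20 × 0.85 ≈ 41.0 mL/min
CrCl ≈ 41 mL/min → bracket 25–59 mL/min → every 36 hours.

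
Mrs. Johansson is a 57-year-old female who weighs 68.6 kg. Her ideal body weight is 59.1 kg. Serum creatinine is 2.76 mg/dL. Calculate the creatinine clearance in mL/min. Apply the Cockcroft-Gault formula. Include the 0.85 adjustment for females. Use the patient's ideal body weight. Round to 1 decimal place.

21.0 mL/min

CrCl = (140 − 57) × 59.1 / (72 × 2.76) × 0.85 = 4905.3 / 198.72 × 0.85 ≈ 21.0 mL/min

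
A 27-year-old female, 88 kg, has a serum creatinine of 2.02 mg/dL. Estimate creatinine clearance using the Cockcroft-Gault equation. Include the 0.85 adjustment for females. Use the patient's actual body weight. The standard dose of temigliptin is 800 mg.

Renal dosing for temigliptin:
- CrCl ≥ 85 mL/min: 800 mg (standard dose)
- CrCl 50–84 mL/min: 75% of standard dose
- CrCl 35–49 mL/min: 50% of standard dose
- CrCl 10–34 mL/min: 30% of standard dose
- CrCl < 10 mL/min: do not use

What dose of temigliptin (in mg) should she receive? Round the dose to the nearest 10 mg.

600 mg

CrCl = (140 − 27) × 88 / (72 × 2.02) × 0.85 = 9944.0 / 145.44 × 0.85 ≈ 58.1 mL/min
CrCl ≈ 58 mL/min → bracket 50–84 mL/min.
75% of 800 mg = 600 mg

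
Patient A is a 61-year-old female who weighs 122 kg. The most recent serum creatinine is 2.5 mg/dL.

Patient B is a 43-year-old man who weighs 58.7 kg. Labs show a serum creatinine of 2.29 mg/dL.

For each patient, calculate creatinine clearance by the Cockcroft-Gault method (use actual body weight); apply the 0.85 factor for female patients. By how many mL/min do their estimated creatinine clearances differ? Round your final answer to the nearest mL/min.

Patient A: CrCl = (140 − 61) × 122 / (72 × 2.5) × 0.85 = 9638.0 / 180.00 × 0.85 ≈ 45.5 mL/min
Patient B: CrCl = (140 − 43) × 58.7 / (72 × 2.29) = 5693.9 / 164.88 ≈ 34.5 mL/min
|45.5 − 34.5| = 11.0 mL/min

11 mL/min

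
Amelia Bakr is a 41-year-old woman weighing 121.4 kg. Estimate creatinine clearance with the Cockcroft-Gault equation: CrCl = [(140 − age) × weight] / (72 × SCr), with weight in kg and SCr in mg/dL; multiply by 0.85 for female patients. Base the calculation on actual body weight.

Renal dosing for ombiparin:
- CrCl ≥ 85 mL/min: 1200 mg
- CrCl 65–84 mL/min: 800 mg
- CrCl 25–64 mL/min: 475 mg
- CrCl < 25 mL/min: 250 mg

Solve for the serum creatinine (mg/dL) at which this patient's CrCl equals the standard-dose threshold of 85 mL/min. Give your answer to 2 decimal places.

Standard dose requires CrCl ≥ 85 mL/min.
Set (140 − 41) × 121.4 × 0.85 / (72 × SCr) = 85
SCr = (140 − 41) × 121.4 × 0.85 / (72 × 85) = 1.669 mg/dL

1.67 mg/dL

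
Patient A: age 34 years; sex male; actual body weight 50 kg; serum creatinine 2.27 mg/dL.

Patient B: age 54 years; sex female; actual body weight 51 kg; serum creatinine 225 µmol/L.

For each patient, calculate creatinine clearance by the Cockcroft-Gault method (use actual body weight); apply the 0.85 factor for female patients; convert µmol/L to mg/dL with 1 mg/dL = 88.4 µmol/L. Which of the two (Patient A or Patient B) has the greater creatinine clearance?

Patient A

Patient A: CrCl = (140 − 34) × 50 / (72 × 2.27) = 5300.0 / 163.44 ≈ 32.4 mL/min
Patient B: SCr = 225 / 88.4 = 2.545 mg/dL
Patient B: CrCl = (140 − 54) × 51 / (72 × 2.545) × 0.85 = 4386.0 / 183.24 × 0.85 ≈ 20.3 mL/min
32.4 vs 20.3 mL/min → Patient A is higher.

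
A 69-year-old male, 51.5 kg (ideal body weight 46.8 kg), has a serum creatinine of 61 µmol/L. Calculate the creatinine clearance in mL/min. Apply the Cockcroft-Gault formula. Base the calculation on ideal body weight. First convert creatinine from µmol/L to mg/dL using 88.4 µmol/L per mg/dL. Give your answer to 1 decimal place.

66.9 mL/min

SCr = 61 / 88.4 = 0.69 mg/dL
CrCl = (140 − 69) × 46.8 / (72 × 0.69) = 3322.8 / 49.68 ≈ 66.9 mL/min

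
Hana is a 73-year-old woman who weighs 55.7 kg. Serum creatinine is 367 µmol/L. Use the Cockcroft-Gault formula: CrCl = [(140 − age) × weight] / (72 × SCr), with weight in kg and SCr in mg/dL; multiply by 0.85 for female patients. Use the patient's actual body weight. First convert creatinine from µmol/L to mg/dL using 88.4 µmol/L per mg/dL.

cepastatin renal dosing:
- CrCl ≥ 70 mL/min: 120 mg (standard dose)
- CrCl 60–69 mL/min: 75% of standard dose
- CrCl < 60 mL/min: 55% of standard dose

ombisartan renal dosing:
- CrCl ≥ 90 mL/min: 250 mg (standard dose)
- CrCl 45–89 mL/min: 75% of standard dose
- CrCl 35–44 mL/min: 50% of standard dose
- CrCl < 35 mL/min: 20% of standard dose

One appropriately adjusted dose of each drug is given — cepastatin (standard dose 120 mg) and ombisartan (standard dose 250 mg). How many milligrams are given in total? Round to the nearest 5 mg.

115 mg

SCr = 367 / 88.4 = 4.152 mg/dL
CrCl = (140 − 73) × 55.7 / (72 × 4.152) × 0.85 = 3731.9 / 298.94 × 0.85 ≈ 10.6 mL/min
CrCl ≈ 11 mL/min.
cepastatin: < 60 mL/min → 55% of 120 mg = 66 mg.
ombisartan: < 35 mL/min → 20% of 250 mg = 50 mg.
Total = 66 + 50 = 116 mg.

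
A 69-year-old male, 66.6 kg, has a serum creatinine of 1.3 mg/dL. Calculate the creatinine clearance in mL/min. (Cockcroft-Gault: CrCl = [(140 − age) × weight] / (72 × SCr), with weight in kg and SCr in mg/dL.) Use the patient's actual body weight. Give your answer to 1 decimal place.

CrCl = (140 − 69) × 66.6 / (72 × 1.3) = 4728.6 / 93.60 ≈ 50.5 mL/min

50.5 mL/min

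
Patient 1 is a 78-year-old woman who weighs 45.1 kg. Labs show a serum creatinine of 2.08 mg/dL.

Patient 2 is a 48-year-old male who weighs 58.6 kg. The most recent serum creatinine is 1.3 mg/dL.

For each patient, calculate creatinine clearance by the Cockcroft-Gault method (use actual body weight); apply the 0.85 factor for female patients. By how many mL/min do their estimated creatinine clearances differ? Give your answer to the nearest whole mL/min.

Patient 1: CrCl = (140 − 78) × 45.1 / (72 × 2.08) × 0.85 = 2796.2 / 149.76 × 0.85 ≈ 15.9 mL/min
Patient 2: CrCl = (140 − 48) × 58.6 / (72 × 1.3) = 5391.2 / 93.60 ≈ 57.6 mL/min
|15.9 − 57.6| = 41.7 mL/min

42 mL/min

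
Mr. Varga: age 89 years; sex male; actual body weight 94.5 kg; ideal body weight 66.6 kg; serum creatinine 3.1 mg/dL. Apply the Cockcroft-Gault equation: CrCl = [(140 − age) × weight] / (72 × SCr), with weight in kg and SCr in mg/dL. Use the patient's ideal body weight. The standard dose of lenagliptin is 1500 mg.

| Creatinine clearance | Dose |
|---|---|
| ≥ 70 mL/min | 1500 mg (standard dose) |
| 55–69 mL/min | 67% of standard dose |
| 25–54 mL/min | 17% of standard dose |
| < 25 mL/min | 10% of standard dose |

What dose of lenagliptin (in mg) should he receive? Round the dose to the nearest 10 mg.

150 mg

CrCl = (140 − 89) × 66.6 / (72 × 3.1) = 3396.6 / 223.20 ≈ 15.2 mL/min
CrCl ≈ 15 mL/min → bracket < 25 mL/min.
10% of 1500 mg = 150 mg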